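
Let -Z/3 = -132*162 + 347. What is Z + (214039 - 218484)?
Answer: 58666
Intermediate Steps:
Z = 63111 (Z = -3*(-132*162 + 347) = -3*(-21384 + 347) = -3*(-21037) = 63111)
Z + (214039 - 218484) = 63111 + (214039 - 218484) = 63111 - 4445 = 58666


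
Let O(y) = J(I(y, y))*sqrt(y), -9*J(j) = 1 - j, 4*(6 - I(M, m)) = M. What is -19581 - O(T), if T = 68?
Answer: -19581 + 8*sqrt(17)/3 ≈ -19570.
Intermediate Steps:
I(M, m) = 6 - M/4
J(j) = -1/9 + j/9 (J(j) = -(1 - j)/9 = -1/9 + j/9)
O(y) = sqrt(y)*(5/9 - y/36) (O(y) = (-1/9 + (6 - y/4)/9)*sqrt(y) = (-1/9 + (2/3 - y/36))*sqrt(y) = (5/9 - y/36)*sqrt(y) = sqrt(y)*(5/9 - y/36))
-19581 - O(T) = -19581 - sqrt(68)*(20 - 1*68)/36 = -19581 - 2*sqrt(17)*(20 - 68)/36 = -19581 - 2*sqrt(17)*(-48)/36 = -19581 - (-8)*sqrt(17)/3 = -19581 + 8*sqrt(17)/3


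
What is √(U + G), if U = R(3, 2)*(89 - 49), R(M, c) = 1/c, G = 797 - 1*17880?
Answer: I*√17063 ≈ 130.63*I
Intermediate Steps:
G = -17083 (G = 797 - 17880 = -17083)
U = 20 (U = (89 - 49)/2 = (½)*40 = 20)
√(U + G) = √(20 - 17083) = √(-17063) = I*√17063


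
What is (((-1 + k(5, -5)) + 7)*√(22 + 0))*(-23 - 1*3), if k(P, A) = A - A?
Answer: -156*√22 ≈ -731.71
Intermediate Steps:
k(P, A) = 0
(((-1 + k(5, -5)) + 7)*√(22 + 0))*(-23 - 1*3) = (((-1 + 0) + 7)*√(22 + 0))*(-23 - 1*3) = ((-1 + 7)*√22)*(-23 - 3) = (6*√22)*(-26) = -156*√22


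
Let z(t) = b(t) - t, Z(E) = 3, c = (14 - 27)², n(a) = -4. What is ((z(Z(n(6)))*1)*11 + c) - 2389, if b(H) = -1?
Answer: -2264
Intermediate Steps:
c = 169 (c = (-13)² = 169)
z(t) = -1 - t
((z(Z(n(6)))*1)*11 + c) - 2389 = (((-1 - 1*3)*1)*11 + 169) - 2389 = (((-1 - 3)*1)*11 + 169) - 2389 = (-4*1*11 + 169) - 2389 = (-4*11 + 169) - 2389 = (-44 + 169) - 2389 = 125 - 2389 = -2264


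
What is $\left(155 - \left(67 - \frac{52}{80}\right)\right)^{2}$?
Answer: $\frac{3143529}{400} \approx 7858.8$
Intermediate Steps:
$\left(155 - \left(67 - \frac{52}{80}\right)\right)^{2} = \left(155 + \left(52 \cdot \frac{1}{80} - 67\right)\right)^{2} = \left(155 + \left(\frac{13}{20} - 67\right)\right)^{2} = \left(155 - \frac{1327}{20}\right)^{2} = \left(\frac{1773}{20}\right)^{2} = \frac{3143529}{400}$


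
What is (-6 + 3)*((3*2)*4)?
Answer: -72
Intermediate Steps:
(-6 + 3)*((3*2)*4) = -18*4 = -3*24 = -72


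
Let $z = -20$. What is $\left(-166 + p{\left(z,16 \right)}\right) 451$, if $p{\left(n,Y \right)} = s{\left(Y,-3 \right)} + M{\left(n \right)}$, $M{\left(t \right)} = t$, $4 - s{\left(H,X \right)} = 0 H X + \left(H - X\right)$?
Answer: $-90651$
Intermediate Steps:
$s{\left(H,X \right)} = 4 + X - H$ ($s{\left(H,X \right)} = 4 - \left(0 H X + \left(H - X\right)\right) = 4 - \left(0 X + \left(H - X\right)\right) = 4 - \left(0 + \left(H - X\right)\right) = 4 - \left(H - X\right) = 4 + X - H$)
$p{\left(n,Y \right)} = 1 + n - Y$ ($p{\left(n,Y \right)} = \left(4 - 3 - Y\right) + n = \left(1 - Y\right) + n = 1 + n - Y$)
$\left(-166 + p{\left(z,16 \right)}\right) 451 = \left(-166 - 35\right) 451 = \left(-201\right) 451 = -90651$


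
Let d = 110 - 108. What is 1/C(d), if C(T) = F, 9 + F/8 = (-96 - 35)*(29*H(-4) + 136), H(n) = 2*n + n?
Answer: 1/222104 ≈ 4.5024e-6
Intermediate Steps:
H(n) = 3*n
d = 2
F = 222104 (F = -72 + 8*((-96 - 35)*(29*(3*(-4)) + 136)) = -72 + 8*(-131*(29*(-12) + 136)) = -72 + 8*(-131*(-348 + 136)) = -72 + 8*(-131*(-212)) = -72 + 8*27772 = -72 + 222176 = 222104)
C(T) = 222104
1/C(d) = 1/222104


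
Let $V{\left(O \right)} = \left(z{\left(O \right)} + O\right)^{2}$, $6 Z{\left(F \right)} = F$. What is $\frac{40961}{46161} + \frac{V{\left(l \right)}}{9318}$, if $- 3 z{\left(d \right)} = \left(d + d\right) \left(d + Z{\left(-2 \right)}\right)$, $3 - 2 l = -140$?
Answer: $\frac{4584825943583}{3871153782} \approx 1184.4$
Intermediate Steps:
$l = \frac{143}{2}$ ($l = \frac{3}{2} - -70 = \frac{3}{2} + 70 = \frac{143}{2} \approx 71.5$)
$Z{\left(F \right)} = \frac{F}{6}$
$z{\left(d \right)} = - \frac{2 d \left(- \frac{1}{3} + d\right)}{3}$ ($z{\left(d \right)} = - \frac{\left(d + d\right) \left(d + \frac{1}{6} \left(-2\right)\right)}{3} = - \frac{2 d \left(d - \frac{1}{3}\right)}{3} = - \frac{2 d \left(- \frac{1}{3} + d\right)}{3}$)
$V{\left(O \right)} = \left(O + \frac{2 O \left(1 - 3 O\right)}{9}\right)^{2}$ ($V{\left(O \right)} = \left(\frac{2 O \left(1 - 3 O\right)}{9} + O\right)^{2} = \left(O + \frac{2 O \left(1 - 3 O\right)}{9}\right)^{2}$)
$\frac{40961}{46161} + \frac{V{\left(l \right)}}{9318} = \frac{40961}{46161} + \frac{\frac{1}{81} \left(\frac{143}{2}\right)^{2} \left(-11 + 6 \cdot \frac{143}{2}\right)^{2}}{9318} = 40961 \cdot \frac{1}{46161} + \frac{1}{81} \cdot \frac{20449}{4} \left(-11 + 429\right)^{2} \cdot \frac{1}{9318} = \frac{40961}{46161} + \frac{1}{81} \cdot \frac{20449}{4} \cdot 418^{2} \cdot \frac{1}{9318} = \frac{40961}{46161} + \frac{1}{81} \cdot \frac{20449}{4} \cdot 174724 \cdot \frac{1}{9318} = \frac{40961}{46161} + \frac{893232769}{81} \cdot \frac{1}{9318} = \frac{40961}{46161} + \frac{893232769}{754758} = \frac{4584825943583}{3871153782}$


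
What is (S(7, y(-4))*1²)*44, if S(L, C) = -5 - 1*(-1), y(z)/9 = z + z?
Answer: -176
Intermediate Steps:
y(z) = 18*z (y(z) = 9*(z + z) = 9*(2*z) = 18*z)
S(L, C) = -4 (S(L, C) = -5 + 1 = -4)
(S(7, y(-4))*1²)*44 = -4*1²*44 = -4*1*44 = -4*44 = -176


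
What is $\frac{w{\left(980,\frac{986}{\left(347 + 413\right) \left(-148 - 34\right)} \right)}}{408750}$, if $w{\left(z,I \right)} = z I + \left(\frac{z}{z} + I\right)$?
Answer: $- \frac{414473}{28269150000} \approx -1.4662 \cdot 10^{-5}$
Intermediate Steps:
$w{\left(z,I \right)} = 1 + I + I z$ ($w{\left(z,I \right)} = I z + \left(1 + I\right) = 1 + I + I z$)
$\frac{w{\left(980,\frac{986}{\left(347 + 413\right) \left(-148 - 34\right)} \right)}}{408750} = \frac{1 + \frac{986}{\left(347 + 413\right) \left(-148 - 34\right)} + \frac{986}{\left(347 + 413\right) \left(-148 - 34\right)} 980}{408750} = \left(1 + \frac{986}{760 \left(-182\right)} + \frac{986}{760 \left(-182\right)} 980\right) \frac{1}{408750} = \left(1 + \frac{986}{-138320} + \frac{986}{-138320} \cdot 980\right) \frac{1}{408750} = \left(1 + 986 \left(- \frac{1}{138320}\right) + 986 \left(- \frac{1}{138320}\right) 980\right) \frac{1}{408750} = \left(1 - \frac{493}{69160} - \frac{3451}{494}\right) \frac{1}{408750} = \left(- \frac{414473}{69160}\right) \frac{1}{408750} = - \frac{414473}{28269150000}$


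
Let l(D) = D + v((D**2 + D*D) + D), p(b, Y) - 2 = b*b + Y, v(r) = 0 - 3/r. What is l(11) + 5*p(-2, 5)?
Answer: 16695/253 ≈ 65.988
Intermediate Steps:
v(r) = -3/r (v(r) = 0 - 3/r = -3/r)
p(b, Y) = 2 + Y + b**2 (p(b, Y) = 2 + (b*b + Y) = 2 + (b**2 + Y) = 2 + (Y + b**2) = 2 + Y + b**2)
l(D) = D - 3/(D + 2*D**2) (l(D) = D - 3/((D**2 + D*D) + D) = D - 3/((D**2 + D**2) + D) = D - 3/(2*D**2 + D) = D - 3/(D + 2*D**2))
l(11) + 5*p(-2, 5) = (-3 + 11**2*(1 + 2*11))/(11*(1 + 2*11)) + 5*(2 + 5 + (-2)**2) = (-3 + 121*(1 + 22))/(11*(1 + 22)) + 5*(2 + 5 + 4) = (1/11)*(-3 + 121*23)/23 + 5*11 = (1/11)*(1/23)*(-3 + 2783) + 55 = (1/11)*(1/23)*2780 + 55 = 2780/253 + 55 = 16695/253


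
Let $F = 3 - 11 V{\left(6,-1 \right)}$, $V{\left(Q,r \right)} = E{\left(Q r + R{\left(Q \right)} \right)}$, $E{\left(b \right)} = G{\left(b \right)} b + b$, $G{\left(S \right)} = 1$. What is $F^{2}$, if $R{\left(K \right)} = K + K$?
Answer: $16641$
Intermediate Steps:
$R{\left(K \right)} = 2 K$
$E{\left(b \right)} = 2 b$ ($E{\left(b \right)} = 1 b + b = b + b = 2 b$)
$V{\left(Q,r \right)} = 4 Q + 2 Q r$ ($V{\left(Q,r \right)} = 2 \left(Q r + 2 Q\right) = 2 \left(2 Q + Q r\right) = 4 Q + 2 Q r$)
$F = -129$ ($F = 3 - 11 \cdot 2 \cdot 6 \left(2 - 1\right) = 3 - 11 \cdot 2 \cdot 6 \cdot 1 = 3 - 132 = -129$)
$F^{2} = \left(-129\right)^{2} = 16641$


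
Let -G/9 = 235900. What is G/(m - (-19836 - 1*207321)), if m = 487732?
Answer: -303300/102127 ≈ -2.9698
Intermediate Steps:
G = -2123100 (G = -9*235900 = -2123100)
G/(m - (-19836 - 1*207321)) = -2123100/(487732 - (-19836 - 1*207321)) = -2123100/(487732 - (-19836 - 207321)) = -2123100/(487732 - 1*(-227157)) = -2123100/(487732 + 227157) = -2123100/714889 = -2123100*1/714889 = -303300/102127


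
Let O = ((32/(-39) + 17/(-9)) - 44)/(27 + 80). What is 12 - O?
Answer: 155693/12519 ≈ 12.437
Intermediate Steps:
O = -5465/12519 (O = ((32*(-1/39) + 17*(-⅑)) - 44)/107 = ((-32/39 - 17/9) - 44)*(1/107) = (-317/117 - 44)*(1/107) = -5465/117*1/107 = -5465/12519 ≈ -0.43654)
12 - O = 12 - 1*(-5465/12519) = 12 + 5465/12519 = 155693/12519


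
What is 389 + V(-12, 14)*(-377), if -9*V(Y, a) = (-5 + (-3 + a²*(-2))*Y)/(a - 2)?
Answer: 1827107/108 ≈ 16918.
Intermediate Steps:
V(Y, a) = -(-5 + Y*(-3 - 2*a²))/(9*(-2 + a)) (V(Y, a) = -(-5 + (-3 + a²*(-2))*Y)/(9*(a - 2)) = -(-5 + (-3 - 2*a²)*Y)/(9*(-2 + a)) = -(-5 + Y*(-3 - 2*a²))/(9*(-2 + a)))
389 + V(-12, 14)*(-377) = 389 + ((5 + 3*(-12) + 2*(-12)*14²)/(9*(-2 + 14)))*(-377) = 389 + ((⅑)*(5 - 36 + 2*(-12)*196)/12)*(-377) = 389 + ((⅑)*(1/12)*(5 - 36 - 4704))*(-377) = 389 + ((⅑)*(1/12)*(-4735))*(-377) = 389 - 4735/108*(-377) = 389 + 1785095/108 = 1827107/108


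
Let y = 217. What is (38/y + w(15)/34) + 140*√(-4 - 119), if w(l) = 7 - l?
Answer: -222/3689 + 140*I*√123 ≈ -0.060179 + 1552.7*I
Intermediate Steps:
(38/y + w(15)/34) + 140*√(-4 - 119) = (38/217 + (7 - 1*15)/34) + 140*√(-4 - 119) = (38*(1/217) + (7 - 15)*(1/34)) + 140*√(-123) = (38/217 - 8*1/34) + 140*(I*√123) = (38/217 - 4/17) + 140*I*√123 = -222/3689 + 140*I*√123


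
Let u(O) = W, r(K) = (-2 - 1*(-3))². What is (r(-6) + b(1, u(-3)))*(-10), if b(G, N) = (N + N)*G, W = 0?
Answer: -10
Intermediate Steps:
r(K) = 1 (r(K) = (-2 + 3)² = 1² = 1)
u(O) = 0
b(G, N) = 2*G*N (b(G, N) = (2*N)*G = 2*G*N)
(r(-6) + b(1, u(-3)))*(-10) = (1 + 2*1*0)*(-10) = (1 + 0)*(-10) = 1*(-10) = -10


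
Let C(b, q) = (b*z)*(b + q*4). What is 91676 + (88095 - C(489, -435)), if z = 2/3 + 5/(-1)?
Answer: -2471098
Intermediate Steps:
z = -13/3 (z = 2*(⅓) + 5*(-1) = ⅔ - 5 = -13/3 ≈ -4.3333)
C(b, q) = -13*b*(b + 4*q)/3 (C(b, q) = (b*(-13/3))*(b + q*4) = (-13*b/3)*(b + 4*q) = -13*b*(b + 4*q)/3)
91676 + (88095 - C(489, -435)) = 91676 + (88095 - (-13)*489*(489 + 4*(-435))/3) = 91676 + (88095 - (-13)*489*(489 - 1740)/3) = 91676 + (88095 - (-13)*489*(-1251)/3) = 91676 + (88095 - 1*2650869) = 91676 + (88095 - 2650869) = 91676 - 2562774 = -2471098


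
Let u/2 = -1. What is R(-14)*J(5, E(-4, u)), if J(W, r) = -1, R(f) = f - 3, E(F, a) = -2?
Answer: 17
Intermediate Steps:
u = -2 (u = 2*(-1) = -2)
R(f) = -3 + f
R(-14)*J(5, E(-4, u)) = (-3 - 14)*(-1) = -17*(-1) = 17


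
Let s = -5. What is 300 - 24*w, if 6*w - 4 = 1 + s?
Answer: 300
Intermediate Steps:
w = 0 (w = ⅔ + (1 - 5)/6 = ⅔ + (⅙)*(-4) = ⅔ - ⅔ = 0)
300 - 24*w = 300 - 24*0 = 300 + 0 = 300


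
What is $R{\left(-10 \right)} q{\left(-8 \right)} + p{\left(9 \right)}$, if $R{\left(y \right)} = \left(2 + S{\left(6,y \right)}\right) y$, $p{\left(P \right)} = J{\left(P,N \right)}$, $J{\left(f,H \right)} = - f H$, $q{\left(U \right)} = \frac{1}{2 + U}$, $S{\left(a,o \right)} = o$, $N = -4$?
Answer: $\frac{68}{3} \approx 22.667$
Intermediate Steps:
$J{\left(f,H \right)} = - H f$
$p{\left(P \right)} = 4 P$ ($p{\left(P \right)} = \left(-1\right) \left(-4\right) P = 4 P$)
$R{\left(y \right)} = y \left(2 + y\right)$ ($R{\left(y \right)} = \left(2 + y\right) y = y \left(2 + y\right)$)
$R{\left(-10 \right)} q{\left(-8 \right)} + p{\left(9 \right)} = \frac{\left(-10\right) \left(2 - 10\right)}{2 - 8} + 4 \cdot 9 = \frac{\left(-10\right) \left(-8\right)}{-6} + 36 = 80 \left(- \frac{1}{6}\right) + 36 = - \frac{40}{3} + 36 = \frac{68}{3}$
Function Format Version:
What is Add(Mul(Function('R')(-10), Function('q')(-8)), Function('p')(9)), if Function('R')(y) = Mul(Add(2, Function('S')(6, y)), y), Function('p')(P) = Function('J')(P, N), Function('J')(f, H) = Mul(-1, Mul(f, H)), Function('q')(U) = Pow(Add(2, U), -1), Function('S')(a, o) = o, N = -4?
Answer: Rational(68, 3) ≈ 22.667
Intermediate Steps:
Function('J')(f, H) = Mul(-1, H, f) (Function('J')(f, H) = Mul(-1, Mul(H, f)) = Mul(-1, H, f))
Function('p')(P) = Mul(4, P) (Function('p')(P) = Mul(-1, -4, P) = Mul(4, P))
Function('R')(y) = Mul(y, Add(2, y)) (Function('R')(y) = Mul(Add(2, y), y) = Mul(y, Add(2, y)))
Add(Mul(Function('R')(-10), Function('q')(-8)), Function('p')(9)) = Add(Mul(Mul(-10, Add(2, -10)), Pow(Add(2, -8), -1)), Mul(4, 9)) = Add(Mul(Mul(-10, -8), Pow(-6, -1)), 36) = Add(Mul(80, Rational(-1, 6)), 36) = Add(Rational(-40, 3), 36) = Rational(68, 3)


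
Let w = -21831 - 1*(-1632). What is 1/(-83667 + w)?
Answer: -1/103866 ≈ -9.6278e-6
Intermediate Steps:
w = -20199 (w = -21831 + 1632 = -20199)
1/(-83667 + w) = 1/(-83667 - 20199) = 1/(-103866) = -1/103866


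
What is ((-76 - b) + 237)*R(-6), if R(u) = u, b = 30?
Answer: -786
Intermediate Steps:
((-76 - b) + 237)*R(-6) = ((-76 - 1*30) + 237)*(-6) = ((-76 - 30) + 237)*(-6) = (-106 + 237)*(-6) = 131*(-6) = -786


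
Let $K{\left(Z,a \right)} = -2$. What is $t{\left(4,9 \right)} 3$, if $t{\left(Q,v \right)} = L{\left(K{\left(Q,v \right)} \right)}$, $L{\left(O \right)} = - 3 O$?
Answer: $18$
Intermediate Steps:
$t{\left(Q,v \right)} = 6$ ($t{\left(Q,v \right)} = \left(-3\right) \left(-2\right) = 6$)
$t{\left(4,9 \right)} 3 = 6 \cdot 3 = 18$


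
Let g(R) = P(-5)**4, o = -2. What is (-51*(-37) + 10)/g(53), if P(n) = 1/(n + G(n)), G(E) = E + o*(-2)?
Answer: 2458512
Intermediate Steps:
G(E) = 4 + E (G(E) = E - 2*(-2) = E + 4 = 4 + E)
P(n) = 1/(4 + 2*n) (P(n) = 1/(n + (4 + n)) = 1/(4 + 2*n))
g(R) = 1/1296 (g(R) = (1/(2*(2 - 5)))**4 = ((1/2)/(-3))**4 = ((1/2)*(-1/3))**4 = (-1/6)**4 = 1/1296)
(-51*(-37) + 10)/g(53) = (-51*(-37) + 10)/(1/1296) = (1887 + 10)*1296 = 1897*1296 = 2458512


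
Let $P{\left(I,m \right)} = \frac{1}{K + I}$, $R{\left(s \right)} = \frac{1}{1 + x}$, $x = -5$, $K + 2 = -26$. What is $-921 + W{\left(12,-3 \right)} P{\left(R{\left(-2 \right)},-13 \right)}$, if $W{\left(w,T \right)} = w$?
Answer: $- \frac{104121}{113} \approx -921.42$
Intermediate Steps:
$K = -28$ ($K = -2 - 26 = -28$)
$R{\left(s \right)} = - \frac{1}{4}$ ($R{\left(s \right)} = \frac{1}{1 - 5} = \frac{1}{-4} = - \frac{1}{4}$)
$P{\left(I,m \right)} = \frac{1}{-28 + I}$
$-921 + W{\left(12,-3 \right)} P{\left(R{\left(-2 \right)},-13 \right)} = -921 + \frac{12}{-28 - \frac{1}{4}} = -921 + \frac{12}{- \frac{113}{4}} = -921 + 12 \left(- \frac{4}{113}\right) = -921 - \frac{48}{113} = - \frac{104121}{113}$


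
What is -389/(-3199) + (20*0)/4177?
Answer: 389/3199 ≈ 0.12160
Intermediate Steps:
-389/(-3199) + (20*0)/4177 = -389*(-1/3199) + 0*(1/4177) = 389/3199 + 0 = 389/3199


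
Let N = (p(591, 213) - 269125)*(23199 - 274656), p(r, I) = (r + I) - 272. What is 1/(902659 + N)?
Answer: 1/67540492660 ≈ 1.4806e-11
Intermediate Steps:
p(r, I) = -272 + I + r (p(r, I) = (I + r) - 272 = -272 + I + r)
N = 67539590001 (N = ((-272 + 213 + 591) - 269125)*(23199 - 274656) = (532 - 269125)*(-251457) = -268593*(-251457) = 67539590001)
1/(902659 + N) = 1/(902659 + 67539590001) = 1/67540492660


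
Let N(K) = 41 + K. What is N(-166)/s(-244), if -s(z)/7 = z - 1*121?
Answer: -25/511 ≈ -0.048924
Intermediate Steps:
s(z) = 847 - 7*z (s(z) = -7*(z - 1*121) = -7*(z - 121) = -7*(-121 + z) = 847 - 7*z)
N(-166)/s(-244) = (41 - 166)/(847 - 7*(-244)) = -125/(847 + 1708) = -125/2555 = -125*1/2555 = -25/511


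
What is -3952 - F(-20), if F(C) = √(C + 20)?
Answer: -3952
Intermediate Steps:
F(C) = √(20 + C)
-3952 - F(-20) = -3952 - √(20 - 20) = -3952 - √0 = -3952 - 1*0 = -3952 + 0 = -3952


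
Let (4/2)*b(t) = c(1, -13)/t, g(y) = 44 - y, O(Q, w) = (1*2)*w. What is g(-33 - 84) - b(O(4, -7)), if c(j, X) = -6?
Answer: 2251/14 ≈ 160.79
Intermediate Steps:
O(Q, w) = 2*w
b(t) = -3/t (b(t) = (-6/t)/2 = -3/t)
g(-33 - 84) - b(O(4, -7)) = (44 - (-33 - 84)) - (-3)/(2*(-7)) = (44 - 1*(-117)) - (-3)/(-14) = (44 + 117) - (-3)*(-1)/14 = 161 - 1*3/14 = 161 - 3/14 = 2251/14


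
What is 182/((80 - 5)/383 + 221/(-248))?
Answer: -17287088/66043 ≈ -261.75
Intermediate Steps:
182/((80 - 5)/383 + 221/(-248)) = 182/(75*(1/383) + 221*(-1/248)) = 182/(75/383 - 221/248) = 182/(-66043/94984) = 182*(-94984/66043) = -17287088/66043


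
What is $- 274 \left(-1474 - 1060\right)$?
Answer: $694316$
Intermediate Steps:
$- 274 \left(-1474 - 1060\right) = \left(-274\right) \left(-2534\right) = 694316$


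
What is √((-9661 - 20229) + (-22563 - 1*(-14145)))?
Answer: 2*I*√9577 ≈ 195.72*I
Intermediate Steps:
√((-9661 - 20229) + (-22563 - 1*(-14145))) = √(-29890 + (-22563 + 14145)) = √(-29890 - 8418) = √(-38308) = 2*I*√9577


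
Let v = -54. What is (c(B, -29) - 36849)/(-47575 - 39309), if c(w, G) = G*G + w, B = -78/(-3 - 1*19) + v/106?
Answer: 10495447/25326686 ≈ 0.41440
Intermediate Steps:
B = 1770/583 (B = -78/(-3 - 1*19) - 54/106 = -78/(-3 - 19) - 54*1/106 = -78/(-22) - 27/53 = -78*(-1/22) - 27/53 = 39/11 - 27/53 = 1770/583 ≈ 3.0360)
c(w, G) = w + G² (c(w, G) = G² + w = w + G²)
(c(B, -29) - 36849)/(-47575 - 39309) = ((1770/583 + (-29)²) - 36849)/(-47575 - 39309) = ((1770/583 + 841) - 36849)/(-86884) = (492073/583 - 36849)*(-1/86884) = -20990894/583*(-1/86884) = 10495447/25326686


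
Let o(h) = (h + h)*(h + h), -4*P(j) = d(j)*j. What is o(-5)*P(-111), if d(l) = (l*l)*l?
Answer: -3795176025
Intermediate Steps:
d(l) = l³ (d(l) = l²*l = l³)
P(j) = -j⁴/4 (P(j) = -j³*j/4 = -j⁴/4)
o(h) = 4*h² (o(h) = (2*h)*(2*h) = 4*h²)
o(-5)*P(-111) = (4*(-5)²)*(-¼*(-111)⁴) = (4*25)*(-¼*151807041) = 100*(-151807041/4) = -3795176025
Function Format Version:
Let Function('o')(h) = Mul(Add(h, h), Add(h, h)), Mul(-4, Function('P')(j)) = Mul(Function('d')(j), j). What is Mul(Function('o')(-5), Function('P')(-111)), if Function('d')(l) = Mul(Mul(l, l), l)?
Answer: -3795176025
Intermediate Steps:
Function('d')(l) = Pow(l, 3) (Function('d')(l) = Mul(Pow(l, 2), l) = Pow(l, 3))
Function('P')(j) = Mul(Rational(-1, 4), Pow(j, 4)) (Function('P')(j) = Mul(Rational(-1, 4), Mul(Pow(j, 3), j)) = Mul(Rational(-1, 4), Pow(j, 4)))
Function('o')(h) = Mul(4, Pow(h, 2)) (Function('o')(h) = Mul(Mul(2, h), Mul(2, h)) = Mul(4, Pow(h, 2)))
Mul(Function('o')(-5), Function('P')(-111)) = Mul(Mul(4, Pow(-5, 2)), Mul(Rational(-1, 4), Pow(-111, 4))) = Mul(Mul(4, 25), Mul(Rational(-1, 4), 151807041)) = Mul(100, Rational(-151807041, 4)) = -3795176025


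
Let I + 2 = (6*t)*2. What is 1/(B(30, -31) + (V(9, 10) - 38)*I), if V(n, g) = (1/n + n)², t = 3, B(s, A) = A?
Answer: 81/121453 ≈ 0.00066692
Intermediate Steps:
V(n, g) = (n + 1/n)²
I = 34 (I = -2 + (6*3)*2 = -2 + 18*2 = -2 + 36 = 34)
1/(B(30, -31) + (V(9, 10) - 38)*I) = 1/(-31 + ((1 + 9²)²/9² - 38)*34) = 1/(-31 + ((1 + 81)²/81 - 38)*34) = 1/(-31 + ((1/81)*82² - 38)*34) = 1/(-31 + ((1/81)*6724 - 38)*34) = 1/(-31 + (6724/81 - 38)*34) = 1/(-31 + (3646/81)*34) = 1/(-31 + 123964/81) = 1/(121453/81) = 81/121453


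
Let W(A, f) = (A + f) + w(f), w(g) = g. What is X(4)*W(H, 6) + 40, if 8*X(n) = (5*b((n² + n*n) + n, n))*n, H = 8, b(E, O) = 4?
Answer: 240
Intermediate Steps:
X(n) = 5*n/2 (X(n) = ((5*4)*n)/8 = (20*n)/8 = 5*n/2)
W(A, f) = A + 2*f (W(A, f) = (A + f) + f = A + 2*f)
X(4)*W(H, 6) + 40 = ((5/2)*4)*(8 + 2*6) + 40 = 10*(8 + 12) + 40 = 10*20 + 40 = 200 + 40 = 240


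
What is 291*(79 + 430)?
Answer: 148119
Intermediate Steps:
291*(79 + 430) = 291*509 = 148119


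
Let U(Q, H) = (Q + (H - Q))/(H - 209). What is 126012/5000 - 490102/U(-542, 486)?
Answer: -84841253521/303750 ≈ -2.7931e+5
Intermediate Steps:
U(Q, H) = H/(-209 + H)
126012/5000 - 490102/U(-542, 486) = 126012/5000 - 490102/(486/(-209 + 486)) = 126012*(1/5000) - 490102/(486/277) = 31503/1250 - 490102/(486*(1/277)) = 31503/1250 - 490102/486/277 = 31503/1250 - 490102*277/486 = 31503/1250 - 67879127/243 = -84841253521/303750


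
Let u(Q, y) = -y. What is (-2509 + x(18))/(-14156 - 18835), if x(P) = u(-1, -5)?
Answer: 2504/32991 ≈ 0.075899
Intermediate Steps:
x(P) = 5 (x(P) = -1*(-5) = 5)
(-2509 + x(18))/(-14156 - 18835) = (-2509 + 5)/(-14156 - 18835) = -2504/(-32991) = -2504*(-1/32991) = 2504/32991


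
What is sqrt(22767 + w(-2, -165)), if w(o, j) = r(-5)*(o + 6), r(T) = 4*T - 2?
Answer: sqrt(22679) ≈ 150.60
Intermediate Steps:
r(T) = -2 + 4*T
w(o, j) = -132 - 22*o (w(o, j) = (-2 + 4*(-5))*(o + 6) = (-2 - 20)*(6 + o) = -22*(6 + o) = -132 - 22*o)
sqrt(22767 + w(-2, -165)) = sqrt(22767 + (-132 - 22*(-2))) = sqrt(22767 + (-132 + 44)) = sqrt(22767 - 88) = sqrt(22679)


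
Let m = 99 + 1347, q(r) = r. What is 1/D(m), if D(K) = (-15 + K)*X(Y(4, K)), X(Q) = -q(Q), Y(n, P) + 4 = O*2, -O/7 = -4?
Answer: -1/74412 ≈ -1.3439e-5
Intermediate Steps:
O = 28 (O = -7*(-4) = 28)
Y(n, P) = 52 (Y(n, P) = -4 + 28*2 = -4 + 56 = 52)
X(Q) = -Q
m = 1446
D(K) = 780 - 52*K (D(K) = (-15 + K)*(-1*52) = (-15 + K)*(-52) = 780 - 52*K)
1/D(m) = 1/(780 - 52*1446) = 1/(780 - 75192) = 1/(-74412) = -1/74412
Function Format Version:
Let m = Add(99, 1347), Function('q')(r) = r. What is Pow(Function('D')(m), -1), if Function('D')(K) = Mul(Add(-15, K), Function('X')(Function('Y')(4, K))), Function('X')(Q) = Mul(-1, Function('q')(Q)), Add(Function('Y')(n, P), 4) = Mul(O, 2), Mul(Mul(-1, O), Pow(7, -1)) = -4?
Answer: Rational(-1, 74412) ≈ -1.3439e-5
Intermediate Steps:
O = 28 (O = Mul(-7, -4) = 28)
Function('Y')(n, P) = 52 (Function('Y')(n, P) = Add(-4, Mul(28, 2)) = Add(-4, 56) = 52)
Function('X')(Q) = Mul(-1, Q)
m = 1446
Function('D')(K) = Add(780, Mul(-52, K)) (Function('D')(K) = Mul(Add(-15, K), Mul(-1, 52)) = Mul(Add(-15, K), -52) = Add(780, Mul(-52, K)))
Pow(Function('D')(m), -1) = Pow(Add(780, Mul(-52, 1446)), -1) = Pow(Add(780, -75192), -1) = Pow(-74412, -1) = Rational(-1, 74412)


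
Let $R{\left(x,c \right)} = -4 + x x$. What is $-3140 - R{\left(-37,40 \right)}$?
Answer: $-4505$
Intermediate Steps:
$R{\left(x,c \right)} = -4 + x^{2}$
$-3140 - R{\left(-37,40 \right)} = -3140 - \left(-4 + \left(-37\right)^{2}\right) = -3140 - \left(-4 + 1369\right) = -3140 - 1365 = -4505$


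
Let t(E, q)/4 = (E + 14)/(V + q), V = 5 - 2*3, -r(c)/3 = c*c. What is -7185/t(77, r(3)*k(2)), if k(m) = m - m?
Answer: 7185/364 ≈ 19.739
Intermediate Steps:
r(c) = -3*c**2 (r(c) = -3*c*c = -3*c**2)
k(m) = 0
V = -1 (V = 5 - 6 = -1)
t(E, q) = 4*(14 + E)/(-1 + q) (t(E, q) = 4*((E + 14)/(-1 + q)) = 4*((14 + E)/(-1 + q)) = 4*(14 + E)/(-1 + q))
-7185/t(77, r(3)*k(2)) = -7185*(-1 - 3*3**2*0)/(4*(14 + 77)) = -7185/(4*91/(-1 - 3*9*0)) = -7185/(4*91/(-1 - 27*0)) = -7185/(4*91/(-1 + 0)) = -7185/(4*91/(-1)) = -7185/(4*(-1)*91) = -7185/(-364) = -7185*(-1/364) = 7185/364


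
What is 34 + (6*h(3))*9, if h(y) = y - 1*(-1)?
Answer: 250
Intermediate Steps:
h(y) = 1 + y (h(y) = y + 1 = 1 + y)
34 + (6*h(3))*9 = 34 + (6*(1 + 3))*9 = 34 + (6*4)*9 = 34 + 24*9 = 34 + 216 = 250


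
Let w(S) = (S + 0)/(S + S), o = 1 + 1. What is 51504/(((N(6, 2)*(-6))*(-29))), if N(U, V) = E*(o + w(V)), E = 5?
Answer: 592/25 ≈ 23.680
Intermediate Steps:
o = 2
w(S) = ½ (w(S) = S/((2*S)) = S*(1/(2*S)) = ½)
N(U, V) = 25/2 (N(U, V) = 5*(2 + ½) = 5*(5/2) = 25/2)
51504/(((N(6, 2)*(-6))*(-29))) = 51504/((((25/2)*(-6))*(-29))) = 51504/((-75*(-29))) = 51504/2175 = 51504*(1/2175) = 592/25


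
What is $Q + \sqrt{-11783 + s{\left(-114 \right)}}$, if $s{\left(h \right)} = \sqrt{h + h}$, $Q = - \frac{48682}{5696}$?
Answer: $- \frac{24341}{2848} + \sqrt{-11783 + 2 i \sqrt{57}} \approx -8.4771 + 108.55 i$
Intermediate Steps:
$Q = - \frac{24341}{2848}$ ($Q = \left(-48682\right) \frac{1}{5696} = - \frac{24341}{2848} \approx -8.5467$)
$s{\left(h \right)} = \sqrt{2} \sqrt{h}$ ($s{\left(h \right)} = \sqrt{2 h} = \sqrt{2} \sqrt{h}$)
$Q + \sqrt{-11783 + s{\left(-114 \right)}} = - \frac{24341}{2848} + \sqrt{-11783 + \sqrt{2} \sqrt{-114}} = - \frac{24341}{2848} + \sqrt{-11783 + \sqrt{2} i \sqrt{114}} = - \frac{24341}{2848} + \sqrt{-11783 + 2 i \sqrt{57}}$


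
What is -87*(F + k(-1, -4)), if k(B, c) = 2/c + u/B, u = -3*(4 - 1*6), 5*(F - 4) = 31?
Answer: -3219/10 ≈ -321.90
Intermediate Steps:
F = 51/5 (F = 4 + (1/5)*31 = 4 + 31/5 = 51/5 ≈ 10.200)
u = 6 (u = -3*(4 - 6) = -3*(-2) = 6)
k(B, c) = 2/c + 6/B
-87*(F + k(-1, -4)) = -87*(51/5 + (2/(-4) + 6/(-1))) = -87*(51/5 + (2*(-1/4) + 6*(-1))) = -87*(51/5 + (-1/2 - 6)) = -87*(51/5 - 13/2) = -87*37/10 = -3219/10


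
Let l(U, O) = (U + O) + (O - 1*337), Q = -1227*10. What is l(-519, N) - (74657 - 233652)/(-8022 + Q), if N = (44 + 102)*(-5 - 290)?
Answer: -1765481827/20292 ≈ -87004.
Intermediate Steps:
N = -43070 (N = 146*(-295) = -43070)
Q = -12270
l(U, O) = -337 + U + 2*O (l(U, O) = (O + U) + (O - 337) = (O + U) + (-337 + O) = -337 + U + 2*O)
l(-519, N) - (74657 - 233652)/(-8022 + Q) = (-337 - 519 + 2*(-43070)) - (74657 - 233652)/(-8022 - 12270) = (-337 - 519 - 86140) - (-158995)/(-20292) = -86996 - (-158995)*(-1)/20292 = -86996 - 1*158995/20292 = -86996 - 158995/20292 = -1765481827/20292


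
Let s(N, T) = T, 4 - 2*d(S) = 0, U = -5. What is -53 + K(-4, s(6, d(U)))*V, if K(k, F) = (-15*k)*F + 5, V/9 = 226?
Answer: 254197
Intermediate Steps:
V = 2034 (V = 9*226 = 2034)
d(S) = 2 (d(S) = 2 - 1/2*0 = 2 + 0 = 2)
K(k, F) = 5 - 15*F*k (K(k, F) = -15*F*k + 5 = 5 - 15*F*k)
-53 + K(-4, s(6, d(U)))*V = -53 + (5 - 15*2*(-4))*2034 = -53 + (5 + 120)*2034 = -53 + 125*2034 = -53 + 254250 = 254197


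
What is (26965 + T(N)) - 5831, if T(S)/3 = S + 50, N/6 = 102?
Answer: 23120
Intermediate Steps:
N = 612 (N = 6*102 = 612)
T(S) = 150 + 3*S (T(S) = 3*(S + 50) = 3*(50 + S) = 150 + 3*S)
(26965 + T(N)) - 5831 = (26965 + (150 + 3*612)) - 5831 = (26965 + (150 + 1836)) - 5831 = (26965 + 1986) - 5831 = 28951 - 5831 = 23120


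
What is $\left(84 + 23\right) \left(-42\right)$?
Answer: $-4494$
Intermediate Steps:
$\left(84 + 23\right) \left(-42\right) = 107 \left(-42\right) = -4494$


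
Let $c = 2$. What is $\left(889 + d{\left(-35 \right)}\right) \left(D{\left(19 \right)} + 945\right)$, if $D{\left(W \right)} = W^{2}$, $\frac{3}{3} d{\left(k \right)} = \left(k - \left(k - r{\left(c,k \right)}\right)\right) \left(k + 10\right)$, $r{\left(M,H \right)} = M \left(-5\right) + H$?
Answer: $2630284$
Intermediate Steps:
$r{\left(M,H \right)} = H - 5 M$ ($r{\left(M,H \right)} = - 5 M + H = H - 5 M$)
$d{\left(k \right)} = \left(-10 + k\right) \left(10 + k\right)$ ($d{\left(k \right)} = \left(k + \left(\left(k - 10\right) - k\right)\right) \left(k + 10\right) = \left(k + \left(\left(k - 10\right) - k\right)\right) \left(10 + k\right) = \left(k + \left(\left(-10 + k\right) - k\right)\right) \left(10 + k\right) = \left(k - 10\right) \left(10 + k\right) = \left(-10 + k\right) \left(10 + k\right)$)
$\left(889 + d{\left(-35 \right)}\right) \left(D{\left(19 \right)} + 945\right) = \left(889 - \left(100 - \left(-35\right)^{2}\right)\right) \left(19^{2} + 945\right) = \left(889 + \left(-100 + 1225\right)\right) \left(361 + 945\right) = \left(889 + 1125\right) 1306 = 2014 \cdot 1306 = 2630284$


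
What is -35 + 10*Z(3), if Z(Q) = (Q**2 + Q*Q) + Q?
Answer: 175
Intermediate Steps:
Z(Q) = Q + 2*Q**2 (Z(Q) = (Q**2 + Q**2) + Q = 2*Q**2 + Q = Q + 2*Q**2)
-35 + 10*Z(3) = -35 + 10*(3*(1 + 2*3)) = -35 + 10*(3*(1 + 6)) = -35 + 10*(3*7) = -35 + 10*21 = -35 + 210 = 175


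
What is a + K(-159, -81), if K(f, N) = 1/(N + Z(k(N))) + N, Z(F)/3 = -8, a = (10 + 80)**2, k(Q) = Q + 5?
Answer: 841994/105 ≈ 8019.0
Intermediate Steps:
k(Q) = 5 + Q
a = 8100 (a = 90**2 = 8100)
Z(F) = -24 (Z(F) = 3*(-8) = -24)
K(f, N) = N + 1/(-24 + N) (K(f, N) = 1/(N - 24) + N = 1/(-24 + N) + N = N + 1/(-24 + N))
a + K(-159, -81) = 8100 + (1 + (-81)**2 - 24*(-81))/(-24 - 81) = 8100 + (1 + 6561 + 1944)/(-105) = 8100 - 1/105*8506 = 8100 - 8506/105 = 841994/105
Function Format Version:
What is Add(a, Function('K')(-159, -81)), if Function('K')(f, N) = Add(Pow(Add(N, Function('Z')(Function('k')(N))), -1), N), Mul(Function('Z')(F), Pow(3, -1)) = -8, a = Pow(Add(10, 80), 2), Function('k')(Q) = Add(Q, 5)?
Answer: Rational(841994, 105) ≈ 8019.0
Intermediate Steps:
Function('k')(Q) = Add(5, Q)
a = 8100 (a = Pow(90, 2) = 8100)
Function('Z')(F) = -24 (Function('Z')(F) = Mul(3, -8) = -24)
Function('K')(f, N) = Add(N, Pow(Add(-24, N), -1)) (Function('K')(f, N) = Add(Pow(Add(N, -24), -1), N) = Add(Pow(Add(-24, N), -1), N) = Add(N, Pow(Add(-24, N), -1)))
Add(a, Function('K')(-159, -81)) = Add(8100, Mul(Pow(Add(-24, -81), -1), Add(1, Pow(-81, 2), Mul(-24, -81)))) = Add(8100, Mul(Pow(-105, -1), Add(1, 6561, 1944))) = Add(8100, Mul(Rational(-1, 105), 8506)) = Add(8100, Rational(-8506, 105)) = Rational(841994, 105)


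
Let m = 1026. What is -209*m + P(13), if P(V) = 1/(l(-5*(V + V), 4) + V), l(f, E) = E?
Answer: -3645377/17 ≈ -2.1443e+5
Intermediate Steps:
P(V) = 1/(4 + V)
-209*m + P(13) = -209*1026 + 1/(4 + 13) = -214434 + 1/17 = -3645377/17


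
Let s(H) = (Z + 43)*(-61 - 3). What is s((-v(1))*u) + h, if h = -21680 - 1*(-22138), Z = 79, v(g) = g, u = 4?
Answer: -7350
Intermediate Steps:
s(H) = -7808 (s(H) = (79 + 43)*(-61 - 3) = 122*(-64) = -7808)
h = 458 (h = -21680 + 22138 = 458)
s((-v(1))*u) + h = -7808 + 458 = -7350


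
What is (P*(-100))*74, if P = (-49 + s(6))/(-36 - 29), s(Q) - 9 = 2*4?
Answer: -47360/13 ≈ -3643.1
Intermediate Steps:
s(Q) = 17 (s(Q) = 9 + 2*4 = 9 + 8 = 17)
P = 32/65 (P = (-49 + 17)/(-36 - 29) = -32/(-65) = -32*(-1/65) = 32/65 ≈ 0.49231)
(P*(-100))*74 = ((32/65)*(-100))*74 = -640/13*74 = -47360/13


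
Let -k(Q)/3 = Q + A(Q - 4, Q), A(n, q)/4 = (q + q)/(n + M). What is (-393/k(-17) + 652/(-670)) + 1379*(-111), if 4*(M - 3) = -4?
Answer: -9589902282/62645 ≈ -1.5308e+5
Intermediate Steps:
M = 2 (M = 3 + (¼)*(-4) = 3 - 1 = 2)
A(n, q) = 8*q/(2 + n) (A(n, q) = 4*((q + q)/(n + 2)) = 4*((2*q)/(2 + n)) = 4*(2*q/(2 + n)) = 8*q/(2 + n))
k(Q) = -3*Q - 24*Q/(-2 + Q) (k(Q) = -3*(Q + 8*Q/(2 + (Q - 4))) = -3*(Q + 8*Q/(2 + (-4 + Q))) = -3*(Q + 8*Q/(-2 + Q)) = -3*Q - 24*Q/(-2 + Q))
(-393/k(-17) + 652/(-670)) + 1379*(-111) = (-393*(-(-2 - 17)/(51*(-6 - 1*(-17)))) + 652/(-670)) + 1379*(-111) = (-393*19/(51*(-6 + 17)) + 652*(-1/670)) - 153069 = (-393/(3*(-17)*(-1/19)*11) - 326/335) - 153069 = (-393/561/19 - 326/335) - 153069 = (-393*19/561 - 326/335) - 153069 = (-2489/187 - 326/335) - 153069 = -894777/62645 - 153069 = -9589902282/62645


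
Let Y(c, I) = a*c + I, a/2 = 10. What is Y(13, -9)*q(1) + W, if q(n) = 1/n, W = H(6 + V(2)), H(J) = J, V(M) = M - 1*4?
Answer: 255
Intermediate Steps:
V(M) = -4 + M (V(M) = M - 4 = -4 + M)
a = 20 (a = 2*10 = 20)
W = 4 (W = 6 + (-4 + 2) = 6 - 2 = 4)
Y(c, I) = I + 20*c (Y(c, I) = 20*c + I = I + 20*c)
Y(13, -9)*q(1) + W = (-9 + 20*13)/1 + 4 = (-9 + 260)*1 + 4 = 251*1 + 4 = 251 + 4 = 255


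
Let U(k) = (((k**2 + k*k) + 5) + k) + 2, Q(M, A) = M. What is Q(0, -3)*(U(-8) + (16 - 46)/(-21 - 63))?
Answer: 0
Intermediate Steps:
U(k) = 7 + k + 2*k**2 (U(k) = (((k**2 + k**2) + 5) + k) + 2 = ((2*k**2 + 5) + k) + 2 = ((5 + 2*k**2) + k) + 2 = (5 + k + 2*k**2) + 2 = 7 + k + 2*k**2)
Q(0, -3)*(U(-8) + (16 - 46)/(-21 - 63)) = 0*((7 - 8 + 2*(-8)**2) + (16 - 46)/(-21 - 63)) = 0*((7 - 8 + 2*64) - 30/(-84)) = 0*((7 - 8 + 128) - 30*(-1/84)) = 0*(127 + 5/14) = 0*(1783/14) = 0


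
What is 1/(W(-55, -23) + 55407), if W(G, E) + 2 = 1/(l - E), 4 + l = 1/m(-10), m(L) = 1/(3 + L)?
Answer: 12/664861 ≈ 1.8049e-5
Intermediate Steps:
l = -11 (l = -4 + 1/(1/(3 - 10)) = -4 + 1/(1/(-7)) = -4 + 1/(-1/7) = -4 - 7 = -11)
W(G, E) = -2 + 1/(-11 - E)
1/(W(-55, -23) + 55407) = 1/((-23 - 2*(-23))/(11 - 23) + 55407) = 1/((-23 + 46)/(-12) + 55407) = 1/(-1/12*23 + 55407) = 1/(-23/12 + 55407) = 1/(664861/12) = 12/664861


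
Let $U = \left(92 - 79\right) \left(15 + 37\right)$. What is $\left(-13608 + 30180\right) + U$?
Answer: $17248$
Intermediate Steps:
$U = 676$ ($U = 13 \cdot 52 = 676$)
$\left(-13608 + 30180\right) + U = \left(-13608 + 30180\right) + 676 = 16572 + 676 = 17248$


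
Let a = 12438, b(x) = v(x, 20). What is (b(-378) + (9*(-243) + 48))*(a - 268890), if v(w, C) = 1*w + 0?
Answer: 645489684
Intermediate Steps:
v(w, C) = w (v(w, C) = w + 0 = w)
b(x) = x
(b(-378) + (9*(-243) + 48))*(a - 268890) = (-378 + (9*(-243) + 48))*(12438 - 268890) = (-378 + (-2187 + 48))*(-256452) = (-378 - 2139)*(-256452) = -2517*(-256452) = 645489684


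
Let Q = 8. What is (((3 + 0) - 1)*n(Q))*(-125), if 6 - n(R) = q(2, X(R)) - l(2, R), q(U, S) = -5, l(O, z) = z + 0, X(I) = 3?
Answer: -4750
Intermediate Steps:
l(O, z) = z
n(R) = 11 + R (n(R) = 6 - (-5 - R) = 6 + (5 + R) = 11 + R)
(((3 + 0) - 1)*n(Q))*(-125) = (((3 + 0) - 1)*(11 + 8))*(-125) = ((3 - 1)*19)*(-125) = (2*19)*(-125) = 38*(-125) = -4750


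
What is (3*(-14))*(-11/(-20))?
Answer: -231/10 ≈ -23.100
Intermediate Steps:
(3*(-14))*(-11/(-20)) = -(-462)*(-1)/20 = -42*11/20 = -231/10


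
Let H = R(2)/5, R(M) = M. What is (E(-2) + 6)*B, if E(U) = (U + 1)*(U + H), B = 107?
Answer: 4066/5 ≈ 813.20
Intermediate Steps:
H = ⅖ (H = 2/5 = 2*(⅕) = ⅖ ≈ 0.40000)
E(U) = (1 + U)*(⅖ + U) (E(U) = (U + 1)*(U + ⅖) = (1 + U)*(⅖ + U))
(E(-2) + 6)*B = ((⅖ + (-2)² + (7/5)*(-2)) + 6)*107 = ((⅖ + 4 - 14/5) + 6)*107 = (8/5 + 6)*107 = (38/5)*107 = 4066/5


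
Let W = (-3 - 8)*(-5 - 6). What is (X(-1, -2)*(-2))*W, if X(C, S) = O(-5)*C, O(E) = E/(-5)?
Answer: 242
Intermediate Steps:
O(E) = -E/5 (O(E) = E*(-1/5) = -E/5)
W = 121 (W = -11*(-11) = 121)
X(C, S) = C (X(C, S) = (-1/5*(-5))*C = 1*C = C)
(X(-1, -2)*(-2))*W = -1*(-2)*121 = 2*121 = 242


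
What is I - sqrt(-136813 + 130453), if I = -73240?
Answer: -73240 - 2*I*sqrt(1590) ≈ -73240.0 - 79.75*I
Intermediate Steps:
I - sqrt(-136813 + 130453) = -73240 - sqrt(-136813 + 130453) = -73240 - sqrt(-6360) = -73240 - 2*I*sqrt(1590)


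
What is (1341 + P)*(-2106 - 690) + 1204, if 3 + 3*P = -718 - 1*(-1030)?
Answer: -4036220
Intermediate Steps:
P = 103 (P = -1 + (-718 - 1*(-1030))/3 = -1 + (-718 + 1030)/3 = -1 + (⅓)*312 = -1 + 104 = 103)
(1341 + P)*(-2106 - 690) + 1204 = (1341 + 103)*(-2106 - 690) + 1204 = 1444*(-2796) + 1204 = -4037424 + 1204 = -4036220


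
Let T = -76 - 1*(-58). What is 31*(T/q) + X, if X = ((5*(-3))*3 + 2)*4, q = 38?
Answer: -3547/19 ≈ -186.68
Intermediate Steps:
T = -18 (T = -76 + 58 = -18)
X = -172 (X = (-15*3 + 2)*4 = (-45 + 2)*4 = -43*4 = -172)
31*(T/q) + X = 31*(-18/38) - 172 = 31*(-18*1/38) - 172 = 31*(-9/19) - 172 = -279/19 - 172 = -3547/19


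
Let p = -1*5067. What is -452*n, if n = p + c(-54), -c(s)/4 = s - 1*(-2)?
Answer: 2196268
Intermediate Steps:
c(s) = -8 - 4*s (c(s) = -4*(s - 1*(-2)) = -4*(s + 2) = -4*(2 + s) = -8 - 4*s)
p = -5067
n = -4859 (n = -5067 + (-8 - 4*(-54)) = -5067 + (-8 + 216) = -5067 + 208 = -4859)
-452*n = -452*(-4859) = 2196268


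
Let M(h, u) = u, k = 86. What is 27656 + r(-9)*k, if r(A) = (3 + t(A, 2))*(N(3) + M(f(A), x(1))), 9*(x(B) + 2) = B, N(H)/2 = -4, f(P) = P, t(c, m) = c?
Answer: 98276/3 ≈ 32759.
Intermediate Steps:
N(H) = -8 (N(H) = 2*(-4) = -8)
x(B) = -2 + B/9
r(A) = -89/3 - 89*A/9 (r(A) = (3 + A)*(-8 + (-2 + (⅑)*1)) = (3 + A)*(-8 + (-2 + ⅑)) = (3 + A)*(-8 - 17/9) = (3 + A)*(-89/9) = -89/3 - 89*A/9)
27656 + r(-9)*k = 27656 + (-89/3 - 89/9*(-9))*86 = 27656 + (-89/3 + 89)*86 = 27656 + (178/3)*86 = 27656 + 15308/3 = 98276/3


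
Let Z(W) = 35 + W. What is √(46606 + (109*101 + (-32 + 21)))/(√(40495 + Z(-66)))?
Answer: √4046681/1686 ≈ 1.1931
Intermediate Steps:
√(46606 + (109*101 + (-32 + 21)))/(√(40495 + Z(-66))) = √(46606 + (109*101 + (-32 + 21)))/(√(40495 + (35 - 66))) = √(46606 + (11009 - 11))/(√(40495 - 31)) = √(46606 + 10998)/(√40464) = √57604/((12*√281)) = (2*√14401)*(√281/3372) = √4046681/1686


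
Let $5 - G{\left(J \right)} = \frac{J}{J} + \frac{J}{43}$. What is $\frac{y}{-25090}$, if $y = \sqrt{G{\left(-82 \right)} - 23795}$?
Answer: $- \frac{3 i \sqrt{4887337}}{1078870} \approx - 0.0061474 i$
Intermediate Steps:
$G{\left(J \right)} = 4 - \frac{J}{43}$ ($G{\left(J \right)} = 5 - \left(\frac{J}{J} + \frac{J}{43}\right) = 5 - \left(1 + J \frac{1}{43}\right) = 5 - \left(1 + \frac{J}{43}\right) = 4 - \frac{J}{43}$)
$y = \frac{3 i \sqrt{4887337}}{43}$ ($y = \sqrt{\left(4 - - \frac{82}{43}\right) - 23795} = \sqrt{\left(4 + \frac{82}{43}\right) - 23795} = \sqrt{\frac{254}{43} - 23795} = \sqrt{- \frac{1022931}{43}} = \frac{3 i \sqrt{4887337}}{43} \approx 154.24 i$)
$\frac{y}{-25090} = \frac{\frac{3}{43} i \sqrt{4887337}}{-25090} = \frac{3 i \sqrt{4887337}}{43} \left(- \frac{1}{25090}\right) = - \frac{3 i \sqrt{4887337}}{1078870}$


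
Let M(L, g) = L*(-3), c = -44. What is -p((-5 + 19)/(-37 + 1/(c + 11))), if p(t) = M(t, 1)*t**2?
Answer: -36979173/228099131 ≈ -0.16212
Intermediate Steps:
M(L, g) = -3*L
p(t) = -3*t**3 (p(t) = (-3*t)*t**2 = -3*t**3)
-p((-5 + 19)/(-37 + 1/(c + 11))) = -(-3)*((-5 + 19)/(-37 + 1/(-44 + 11)))**3 = -(-3)*(14/(-37 + 1/(-33)))**3 = -(-3)*(14/(-37 - 1/33))**3 = -(-3)*(14/(-1222/33))**3 = -(-3)*(14*(-33/1222))**3 = -(-3)*(-231/611)**3 = -(-3)*(-12326391)/228099131 = -1*36979173/228099131 = -36979173/228099131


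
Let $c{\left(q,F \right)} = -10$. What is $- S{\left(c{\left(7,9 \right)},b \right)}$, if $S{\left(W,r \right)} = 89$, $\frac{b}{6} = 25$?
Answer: $-89$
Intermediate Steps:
$b = 150$ ($b = 6 \cdot 25 = 150$)
$- S{\left(c{\left(7,9 \right)},b \right)} = \left(-1\right) 89 = -89$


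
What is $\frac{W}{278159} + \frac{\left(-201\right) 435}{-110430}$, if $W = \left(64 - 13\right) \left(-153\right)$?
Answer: $\frac{521314375}{682602186} \approx 0.76372$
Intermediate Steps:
$W = -7803$ ($W = 51 \left(-153\right) = -7803$)
$\frac{W}{278159} + \frac{\left(-201\right) 435}{-110430} = - \frac{7803}{278159} + \frac{\left(-201\right) 435}{-110430} = \left(-7803\right) \frac{1}{278159} - - \frac{1943}{2454} = - \frac{7803}{278159} + \frac{1943}{2454} = \frac{521314375}{682602186}$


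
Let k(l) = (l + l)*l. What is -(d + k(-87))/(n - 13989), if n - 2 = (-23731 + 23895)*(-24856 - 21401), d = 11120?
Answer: 26258/7600135 ≈ 0.0034549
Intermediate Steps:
n = -7586146 (n = 2 + (-23731 + 23895)*(-24856 - 21401) = 2 + 164*(-46257) = 2 - 7586148 = -7586146)
k(l) = 2*l² (k(l) = (2*l)*l = 2*l²)
-(d + k(-87))/(n - 13989) = -(11120 + 2*(-87)²)/(-7586146 - 13989) = -(11120 + 2*7569)/(-7600135) = -(11120 + 15138)*(-1)/7600135 = -26258*(-1)/7600135 = -1*(-26258/7600135) = 26258/7600135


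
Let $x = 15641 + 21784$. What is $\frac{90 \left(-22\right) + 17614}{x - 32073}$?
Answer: $\frac{7817}{2676} \approx 2.9212$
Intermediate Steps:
$x = 37425$
$\frac{90 \left(-22\right) + 17614}{x - 32073} = \frac{90 \left(-22\right) + 17614}{37425 - 32073} = \frac{-1980 + 17614}{5352} = 15634 \cdot \frac{1}{5352} = \frac{7817}{2676}$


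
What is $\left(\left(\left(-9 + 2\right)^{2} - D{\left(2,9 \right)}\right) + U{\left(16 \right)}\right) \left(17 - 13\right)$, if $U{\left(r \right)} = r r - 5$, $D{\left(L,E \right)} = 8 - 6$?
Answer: $1192$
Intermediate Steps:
$D{\left(L,E \right)} = 2$ ($D{\left(L,E \right)} = 8 - 6 = 2$)
$U{\left(r \right)} = -5 + r^{2}$ ($U{\left(r \right)} = r^{2} - 5 = -5 + r^{2}$)
$\left(\left(\left(-9 + 2\right)^{2} - D{\left(2,9 \right)}\right) + U{\left(16 \right)}\right) \left(17 - 13\right) = \left(\left(\left(-9 + 2\right)^{2} - 2\right) - \left(5 - 16^{2}\right)\right) \left(17 - 13\right) = \left(\left(\left(-7\right)^{2} - 2\right) + \left(-5 + 256\right)\right) \left(17 - 13\right) = \left(\left(49 - 2\right) + 251\right) 4 = \left(47 + 251\right) 4 = 298 \cdot 4 = 1192$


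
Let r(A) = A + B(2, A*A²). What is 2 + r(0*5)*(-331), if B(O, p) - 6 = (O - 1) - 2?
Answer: -1653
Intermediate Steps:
B(O, p) = 3 + O (B(O, p) = 6 + ((O - 1) - 2) = 6 + ((-1 + O) - 2) = 6 + (-3 + O) = 3 + O)
r(A) = 5 + A (r(A) = A + (3 + 2) = A + 5 = 5 + A)
2 + r(0*5)*(-331) = 2 + (5 + 0*5)*(-331) = 2 + (5 + 0)*(-331) = 2 + 5*(-331) = 2 - 1655 = -1653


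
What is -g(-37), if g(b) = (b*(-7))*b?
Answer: 9583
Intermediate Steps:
g(b) = -7*b² (g(b) = (-7*b)*b = -7*b²)
-g(-37) = -(-7)*(-37)² = -(-7)*1369 = -1*(-9583) = 9583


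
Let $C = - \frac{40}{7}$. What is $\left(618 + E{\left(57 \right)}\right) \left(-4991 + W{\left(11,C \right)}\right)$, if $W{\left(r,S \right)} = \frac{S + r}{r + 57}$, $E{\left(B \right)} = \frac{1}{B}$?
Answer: $- \frac{27896014711}{9044} \approx -3.0845 \cdot 10^{6}$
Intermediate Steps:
$C = - \frac{40}{7}$ ($C = \left(-40\right) \frac{1}{7} = - \frac{40}{7} \approx -5.7143$)
$W{\left(r,S \right)} = \frac{S + r}{57 + r}$
$\left(618 + E{\left(57 \right)}\right) \left(-4991 + W{\left(11,C \right)}\right) = \left(618 + \frac{1}{57}\right) \left(-4991 + \frac{- \frac{40}{7} + 11}{57 + 11}\right) = \left(618 + \frac{1}{57}\right) \left(-4991 + \frac{1}{68} \cdot \frac{37}{7}\right) = \frac{35227 \left(-4991 + \frac{1}{68} \cdot \frac{37}{7}\right)}{57} = \frac{35227 \left(-4991 + \frac{37}{476}\right)}{57} = \frac{35227}{57} \left(- \frac{2375679}{476}\right) = - \frac{27896014711}{9044}$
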